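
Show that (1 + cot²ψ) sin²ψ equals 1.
LHS = csc²ψ · sin²ψ = (1/sin²ψ) · sin²ψ = 1 = RHS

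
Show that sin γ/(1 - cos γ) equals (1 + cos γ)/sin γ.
LHS = sin γ(1 + cos γ) / ((1 - cos γ)(1 + cos γ)) = sin γ(1 + cos γ) / (1 - cos²γ) = sin γ(1 + cos γ) / sin²γ = (1 + cos γ)/sin γ = RHS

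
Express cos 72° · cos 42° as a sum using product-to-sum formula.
cos 72° cos 42° = (1/2)[cos(72°-42°) + cos(72°+42°)]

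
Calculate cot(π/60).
cot(π/60) = 19.08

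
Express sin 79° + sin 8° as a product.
sin 79° + sin 8° = 2 sin(43.5°) cos(35.5°)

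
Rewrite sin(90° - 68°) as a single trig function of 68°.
sin(90° - 68°) = cos(68°)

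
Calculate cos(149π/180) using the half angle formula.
cos(149π/180) = -√((1 + cos 149π/90)/2) = -0.8572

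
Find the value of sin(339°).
sin(339°) = -0.3584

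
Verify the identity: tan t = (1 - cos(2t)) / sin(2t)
RHS = 2sin²t / (2 sin t cos t) = sin t/cos t = tan t = LHS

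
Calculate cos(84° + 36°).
cos(84° + 36°) = cos 84° cos 36° - sin 84° sin 36° = -1/2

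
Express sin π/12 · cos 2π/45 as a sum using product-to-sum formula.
sin π/12 cos 2π/45 = (1/2)[sin(π/12+2π/45) + sin(π/12-2π/45)]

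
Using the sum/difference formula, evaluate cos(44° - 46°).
cos(44° - 46°) = cos 44° cos 46° + sin 44° sin 46° = 0.9994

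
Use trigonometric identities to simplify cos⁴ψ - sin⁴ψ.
cos⁴ψ - sin⁴ψ = cos(2ψ) (using Factoring + double angle)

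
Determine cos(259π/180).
cos(259π/180) = -0.1908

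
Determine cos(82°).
cos(82°) = 0.1392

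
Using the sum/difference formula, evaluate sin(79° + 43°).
sin(79° + 43°) = sin 79° cos 43° + cos 79° sin 43° = 0.848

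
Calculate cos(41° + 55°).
cos(41° + 55°) = cos 41° cos 55° - sin 41° sin 55° = -0.1045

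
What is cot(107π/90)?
cot(107π/90) = 1.483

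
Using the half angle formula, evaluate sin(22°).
sin(22°) = √((1 - cos 44°)/2) = 0.3746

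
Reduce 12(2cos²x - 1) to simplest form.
12(2cos²x - 1) = 12(cos(2x)) (using Double angle)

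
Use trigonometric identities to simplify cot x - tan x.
cot x - tan x = 2 cot(2x) (using Double angle)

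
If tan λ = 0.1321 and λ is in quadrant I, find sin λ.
sin λ = 0.131 (using tan²λ + 1 = sec²λ)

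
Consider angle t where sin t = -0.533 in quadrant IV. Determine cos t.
cos t = √(1 - sin²t) = 0.8461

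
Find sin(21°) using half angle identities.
sin(21°) = √((1 - cos 42°)/2) = 0.3584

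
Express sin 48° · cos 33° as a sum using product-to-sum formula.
sin 48° cos 33° = (1/2)[sin(48°+33°) + sin(48°-33°)]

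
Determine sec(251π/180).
sec(251π/180) = -3.072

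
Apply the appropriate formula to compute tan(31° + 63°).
tan(31° + 63°) = (tan 31° + tan 63°)/(1 - tan 31° tan 63°) = -14.3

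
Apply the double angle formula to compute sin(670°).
sin(670°) = 2 sin 335° cos 335° = -0.766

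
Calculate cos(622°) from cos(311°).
cos(622°) = cos²311° - sin²311° = -0.1392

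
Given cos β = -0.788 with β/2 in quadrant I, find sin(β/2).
sin(β/2) = ±√((1 - cos β)/2); positive since β/2 ∈ QI, so sin(β/2) = 0.9455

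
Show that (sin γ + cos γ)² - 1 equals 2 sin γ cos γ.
LHS = sin²γ + 2 sin γ cos γ + cos²γ - 1 = (sin²γ + cos²γ) + 2 sin γ cos γ - 1 = 1 + 2 sin γ cos γ - 1 = 2 sin γ cos γ = RHS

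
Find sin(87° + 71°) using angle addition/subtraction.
sin(87° + 71°) = sin 87° cos 71° + cos 87° sin 71° = 0.3746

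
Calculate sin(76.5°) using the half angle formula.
sin(76.5°) = √((1 - cos 153°)/2) = 0.9724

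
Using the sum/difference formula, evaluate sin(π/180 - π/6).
sin(π/180 - π/6) = sin π/180 cos π/6 - cos π/180 sin π/6 = -0.4848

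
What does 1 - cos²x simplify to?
1 - cos²x = sin²x (using Pythagorean identity)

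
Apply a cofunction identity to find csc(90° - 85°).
csc(90° - 85°) = sec(85°) = 11.47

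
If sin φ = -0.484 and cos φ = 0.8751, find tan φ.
tan φ = sin φ / cos φ = -0.5531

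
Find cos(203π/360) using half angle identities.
cos(203π/360) = -√((1 + cos 203π/180)/2) = -0.1994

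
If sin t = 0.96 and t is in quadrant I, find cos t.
cos t = 0.28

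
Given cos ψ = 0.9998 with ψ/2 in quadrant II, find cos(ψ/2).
cos(ψ/2) = ±√((1 + cos ψ)/2); negative since ψ/2 ∈ QII, so cos(ψ/2) = -0.9999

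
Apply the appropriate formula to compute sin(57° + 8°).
sin(57° + 8°) = sin 57° cos 8° + cos 57° sin 8° = 0.9063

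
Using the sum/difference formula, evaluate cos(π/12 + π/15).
cos(π/12 + π/15) = cos π/12 cos π/15 - sin π/12 sin π/15 = 0.891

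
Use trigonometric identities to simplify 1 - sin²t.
1 - sin²t = cos²t (using Pythagorean identity)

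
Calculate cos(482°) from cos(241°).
cos(482°) = cos²241° - sin²241° = -0.5299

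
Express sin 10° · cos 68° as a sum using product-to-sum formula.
sin 10° cos 68° = (1/2)[sin(10°+68°) + sin(10°-68°)]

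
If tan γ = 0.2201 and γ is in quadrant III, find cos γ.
cos γ = -0.9766 (using tan²γ + 1 = sec²γ)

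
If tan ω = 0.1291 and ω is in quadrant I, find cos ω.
cos ω = 0.9918 (using tan²ω + 1 = sec²ω)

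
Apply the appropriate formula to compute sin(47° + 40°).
sin(47° + 40°) = sin 47° cos 40° + cos 47° sin 40° = 0.9986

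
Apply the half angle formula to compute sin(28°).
sin(28°) = √((1 - cos 56°)/2) = 0.4695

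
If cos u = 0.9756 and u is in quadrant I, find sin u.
sin u = 0.2196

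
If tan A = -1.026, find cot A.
cot A = 1/tan A = -0.9747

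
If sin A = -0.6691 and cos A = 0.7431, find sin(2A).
sin(2A) = 2 sin A cos A = -0.9944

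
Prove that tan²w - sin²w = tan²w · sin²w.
LHS = sin²w/cos²w - sin²w = sin²w(1/cos²w - 1) = sin²w · (1 - cos²w)/cos²w = sin²w · sin²w/cos²w = sin²w · tan²w = RHS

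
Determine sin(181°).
sin(181°) = -0.01745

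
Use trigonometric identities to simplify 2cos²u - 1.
2cos²u - 1 = cos(2u) (using Double angle)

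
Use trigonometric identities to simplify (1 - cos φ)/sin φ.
(1 - cos φ)/sin φ = tan(φ/2) (using Half angle)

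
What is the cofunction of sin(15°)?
sin(15°) = cos(90° - 15°) = cos(75°)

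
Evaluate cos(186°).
cos(186°) = -0.9945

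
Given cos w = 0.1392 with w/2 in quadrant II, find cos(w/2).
cos(w/2) = ±√((1 + cos w)/2); negative since w/2 ∈ QII, so cos(w/2) = -0.7547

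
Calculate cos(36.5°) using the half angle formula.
cos(36.5°) = √((1 + cos 73°)/2) = 0.8039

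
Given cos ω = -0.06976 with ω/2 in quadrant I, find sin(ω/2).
sin(ω/2) = ±√((1 - cos ω)/2); positive since ω/2 ∈ QI, so sin(ω/2) = 0.7314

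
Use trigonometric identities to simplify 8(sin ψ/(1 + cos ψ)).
8(sin ψ/(1 + cos ψ)) = 8(tan(ψ/2)) (using Half angle)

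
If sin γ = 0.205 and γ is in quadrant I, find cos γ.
cos γ = 0.9788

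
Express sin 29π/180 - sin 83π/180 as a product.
sin 29π/180 - sin 83π/180 = 2 cos(14π/45) sin(-3π/20)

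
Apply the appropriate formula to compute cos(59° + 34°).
cos(59° + 34°) = cos 59° cos 34° - sin 59° sin 34° = -0.05234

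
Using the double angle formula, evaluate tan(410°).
tan(410°) = 2 tan 205° / (1 - tan²205°) = 1.192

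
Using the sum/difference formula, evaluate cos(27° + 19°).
cos(27° + 19°) = cos 27° cos 19° - sin 27° sin 19° = 0.6947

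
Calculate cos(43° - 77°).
cos(43° - 77°) = cos 43° cos 77° + sin 43° sin 77° = 0.829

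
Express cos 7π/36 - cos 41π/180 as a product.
cos 7π/36 - cos 41π/180 = -2 sin(19π/90) sin(-π/60)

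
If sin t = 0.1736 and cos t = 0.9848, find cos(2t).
cos(2t) = cos²t - sin²t = 0.9397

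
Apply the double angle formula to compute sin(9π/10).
sin(9π/10) = 2 sin 9π/20 cos 9π/20 = 0.309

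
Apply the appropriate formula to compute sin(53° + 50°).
sin(53° + 50°) = sin 53° cos 50° + cos 53° sin 50° = 0.9744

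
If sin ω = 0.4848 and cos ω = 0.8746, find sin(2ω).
sin(2ω) = 2 sin ω cos ω = 0.848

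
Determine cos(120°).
cos(120°) = -1/2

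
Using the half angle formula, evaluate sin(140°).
sin(140°) = √((1 - cos 280°)/2) = 0.6428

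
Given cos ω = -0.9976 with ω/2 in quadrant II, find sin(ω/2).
sin(ω/2) = ±√((1 - cos ω)/2); positive since ω/2 ∈ QII, so sin(ω/2) = 0.9994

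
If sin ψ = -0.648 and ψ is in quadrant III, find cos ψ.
cos ψ = -0.7616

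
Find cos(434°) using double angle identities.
cos(434°) = cos²217° - sin²217° = 0.2756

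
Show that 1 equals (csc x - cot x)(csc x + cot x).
RHS = csc²x - cot²x = (1 + cot²x) - cot²x = 1 = LHS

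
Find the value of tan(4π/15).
tan(4π/15) = 1.111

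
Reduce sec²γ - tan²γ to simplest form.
sec²γ - tan²γ = 1 (using Pythagorean identity)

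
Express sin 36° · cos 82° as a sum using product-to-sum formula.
sin 36° cos 82° = (1/2)[sin(36°+82°) + sin(36°-82°)]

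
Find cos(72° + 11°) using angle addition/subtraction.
cos(72° + 11°) = cos 72° cos 11° - sin 72° sin 11° = 0.1219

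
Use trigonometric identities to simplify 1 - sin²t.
1 - sin²t = cos²t (using Pythagorean identity)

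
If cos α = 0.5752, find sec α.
sec α = 1/cos α = 1.739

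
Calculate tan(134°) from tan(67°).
tan(134°) = 2 tan 67° / (1 - tan²67°) = -1.036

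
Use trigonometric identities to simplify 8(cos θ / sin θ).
8(cos θ / sin θ) = 8(cot θ) (using Quotient identity)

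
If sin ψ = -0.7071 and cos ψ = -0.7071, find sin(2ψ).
sin(2ψ) = 2 sin ψ cos ψ = 1.0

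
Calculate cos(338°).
cos(338°) = 0.9272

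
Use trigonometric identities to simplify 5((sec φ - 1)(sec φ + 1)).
5((sec φ - 1)(sec φ + 1)) = 5(tan²φ) (using Diff. of squares)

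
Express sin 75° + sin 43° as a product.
sin 75° + sin 43° = 2 sin(59°) cos(16°)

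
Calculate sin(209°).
sin(209°) = -0.4848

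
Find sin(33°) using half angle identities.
sin(33°) = √((1 - cos 66°)/2) = 0.5446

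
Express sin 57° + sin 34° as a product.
sin 57° + sin 34° = 2 sin(45.5°) cos(11.5°)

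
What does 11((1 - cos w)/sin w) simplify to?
11((1 - cos w)/sin w) = 11(tan(w/2)) (using Half angle)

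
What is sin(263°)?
sin(263°) = -0.9925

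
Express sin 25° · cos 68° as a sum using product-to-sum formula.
sin 25° cos 68° = (1/2)[sin(25°+68°) + sin(25°-68°)]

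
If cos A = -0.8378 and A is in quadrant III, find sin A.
sin A = -0.546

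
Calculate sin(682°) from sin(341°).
sin(682°) = 2 sin 341° cos 341° = -0.6157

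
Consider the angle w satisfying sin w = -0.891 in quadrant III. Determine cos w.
cos w = ±√(1 - sin²w) = -0.454 (negative in QIII)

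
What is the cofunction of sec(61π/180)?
sec(61π/180) = csc(π/2 - 61π/180) = csc(29π/180)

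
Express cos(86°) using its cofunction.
cos(86°) = sin(90° - 86°) = sin(4°)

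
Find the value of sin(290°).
sin(290°) = -0.9397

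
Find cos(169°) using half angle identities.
cos(169°) = -√((1 + cos 338°)/2) = -0.9816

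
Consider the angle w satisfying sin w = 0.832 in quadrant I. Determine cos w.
cos w = √(1 - sin²w) = 0.5548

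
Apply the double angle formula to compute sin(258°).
sin(258°) = 2 sin 129° cos 129° = -0.9781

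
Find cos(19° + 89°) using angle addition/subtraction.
cos(19° + 89°) = cos 19° cos 89° - sin 19° sin 89° = -0.309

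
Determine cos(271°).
cos(271°) = 0.01745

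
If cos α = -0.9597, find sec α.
sec α = 1/cos α = -1.042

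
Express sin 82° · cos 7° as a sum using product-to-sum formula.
sin 82° cos 7° = (1/2)[sin(82°+7°) + sin(82°-7°)]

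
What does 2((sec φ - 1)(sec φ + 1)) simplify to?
2((sec φ - 1)(sec φ + 1)) = 2(tan²φ) (using Diff. of squares)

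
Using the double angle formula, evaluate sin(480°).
sin(480°) = 2 sin 240° cos 240° = √3/2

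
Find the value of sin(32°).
sin(32°) = 0.5299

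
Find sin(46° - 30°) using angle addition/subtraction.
sin(46° - 30°) = sin 46° cos 30° - cos 46° sin 30° = 0.2756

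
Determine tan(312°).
tan(312°) = -1.111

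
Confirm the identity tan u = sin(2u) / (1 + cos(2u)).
RHS = 2 sin u cos u / (2cos²u) = sin u/cos u = tan u = LHS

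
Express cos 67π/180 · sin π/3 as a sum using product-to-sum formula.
cos 67π/180 sin π/3 = (1/2)[sin(67π/180+π/3) - sin(67π/180-π/3)]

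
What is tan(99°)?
tan(99°) = -6.314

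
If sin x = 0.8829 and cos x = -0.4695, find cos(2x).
cos(2x) = cos²x - sin²x = -0.5591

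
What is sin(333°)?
sin(333°) = -0.454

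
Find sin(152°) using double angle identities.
sin(152°) = 2 sin 76° cos 76° = 0.4695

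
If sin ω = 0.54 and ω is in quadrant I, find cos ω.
cos ω = 0.8417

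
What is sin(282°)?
sin(282°) = -0.9781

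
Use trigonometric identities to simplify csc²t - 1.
csc²t - 1 = cot²t (using Pythagorean identity)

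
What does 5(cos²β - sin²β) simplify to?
5(cos²β - sin²β) = 5(cos(2β)) (using Double angle)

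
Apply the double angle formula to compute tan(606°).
tan(606°) = 2 tan 303° / (1 - tan²303°) = 2.246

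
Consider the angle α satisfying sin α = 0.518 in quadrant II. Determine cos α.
cos α = ±√(1 - sin²α) = -0.8554 (negative in QII)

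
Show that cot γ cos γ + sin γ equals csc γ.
LHS = cos²γ/sin γ + sin γ = (cos²γ + sin²γ)/sin γ = 1/sin γ = csc γ = RHS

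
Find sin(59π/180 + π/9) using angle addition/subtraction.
sin(59π/180 + π/9) = sin 59π/180 cos π/9 + cos 59π/180 sin π/9 = 0.9816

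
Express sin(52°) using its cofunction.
sin(52°) = cos(90° - 52°) = cos(38°)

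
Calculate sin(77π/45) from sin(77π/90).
sin(77π/45) = 2 sin 77π/90 cos 77π/90 = -0.788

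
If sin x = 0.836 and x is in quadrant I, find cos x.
cos x = 0.5487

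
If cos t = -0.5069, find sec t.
sec t = 1/cos t = -1.973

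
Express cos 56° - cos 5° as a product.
cos 56° - cos 5° = -2 sin(30.5°) sin(25.5°)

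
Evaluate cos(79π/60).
cos(79π/60) = -0.5446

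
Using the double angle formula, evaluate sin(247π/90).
sin(247π/90) = 2 sin 247π/180 cos 247π/180 = 0.7193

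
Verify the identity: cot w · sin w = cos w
LHS = (cos w/sin w) · sin w = cos w = RHS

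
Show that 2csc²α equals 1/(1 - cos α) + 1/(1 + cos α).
RHS = [(1 + cos α) + (1 - cos α)] / [(1 - cos α)(1 + cos α)] = 2/(1 - cos²α) = 2/sin²α = 2csc²α = LHS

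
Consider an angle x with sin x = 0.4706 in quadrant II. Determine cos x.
cos x = ±√(1 - sin²x) = -0.8823 (negative in QII)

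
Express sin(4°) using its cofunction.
sin(4°) = cos(90° - 4°) = cos(86°)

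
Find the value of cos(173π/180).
cos(173π/180) = -0.9925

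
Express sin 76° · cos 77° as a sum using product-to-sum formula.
sin 76° cos 77° = (1/2)[sin(76°+77°) + sin(76°-77°)]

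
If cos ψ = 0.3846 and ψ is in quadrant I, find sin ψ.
sin ψ = 0.9231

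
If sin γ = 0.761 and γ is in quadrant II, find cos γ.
cos γ = -0.6488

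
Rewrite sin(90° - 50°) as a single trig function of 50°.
sin(90° - 50°) = cos(50°)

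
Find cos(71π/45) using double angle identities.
cos(71π/45) = cos²71π/90 - sin²71π/90 = 0.2419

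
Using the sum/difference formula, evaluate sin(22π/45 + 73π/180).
sin(22π/45 + 73π/180) = sin 22π/45 cos 73π/180 + cos 22π/45 sin 73π/180 = 0.3256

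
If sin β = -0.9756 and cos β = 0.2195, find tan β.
tan β = sin β / cos β = -4.445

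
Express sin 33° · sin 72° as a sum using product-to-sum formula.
sin 33° sin 72° = (1/2)[cos(33°-72°) - cos(33°+72°)]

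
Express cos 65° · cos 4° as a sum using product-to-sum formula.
cos 65° cos 4° = (1/2)[cos(65°-4°) + cos(65°+4°)]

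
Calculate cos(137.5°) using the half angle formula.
cos(137.5°) = -√((1 + cos 275°)/2) = -0.7373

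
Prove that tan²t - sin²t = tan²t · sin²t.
LHS = sin²t/cos²t - sin²t = sin²t(1/cos²t - 1) = sin²t · (1 - cos²t)/cos²t = sin²t · sin²t/cos²t = sin²t · tan²t = RHS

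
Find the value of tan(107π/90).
tan(107π/90) = 0.6745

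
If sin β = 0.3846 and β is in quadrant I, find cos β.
cos β = 0.9231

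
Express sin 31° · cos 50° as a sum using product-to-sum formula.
sin 31° cos 50° = (1/2)[sin(31°+50°) + sin(31°-50°)]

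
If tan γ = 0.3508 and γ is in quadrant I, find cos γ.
cos γ = 0.9436 (using tan²γ + 1 = sec²γ)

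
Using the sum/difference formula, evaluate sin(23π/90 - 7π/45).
sin(23π/90 - 7π/45) = sin 23π/90 cos 7π/45 - cos 23π/90 sin 7π/45 = 0.309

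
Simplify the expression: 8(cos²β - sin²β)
8(cos²β - sin²β) = 8(cos(2β)) (using Double angle)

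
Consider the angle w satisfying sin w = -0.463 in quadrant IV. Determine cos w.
cos w = √(1 - sin²w) = 0.8864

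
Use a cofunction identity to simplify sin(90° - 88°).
sin(90° - 88°) = cos(88°)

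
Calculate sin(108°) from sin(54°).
sin(108°) = 2 sin 54° cos 54° = 0.9511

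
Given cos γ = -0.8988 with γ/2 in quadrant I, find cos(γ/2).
cos(γ/2) = ±√((1 + cos γ)/2); positive since γ/2 ∈ QI, so cos(γ/2) = 0.2249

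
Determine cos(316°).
cos(316°) = 0.7193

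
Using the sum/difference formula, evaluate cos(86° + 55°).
cos(86° + 55°) = cos 86° cos 55° - sin 86° sin 55° = -0.7771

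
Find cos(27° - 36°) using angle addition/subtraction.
cos(27° - 36°) = cos 27° cos 36° + sin 27° sin 36° = 0.9877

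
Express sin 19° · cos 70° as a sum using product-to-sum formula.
sin 19° cos 70° = (1/2)[sin(19°+70°) + sin(19°-70°)]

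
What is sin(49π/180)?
sin(49π/180) = 0.7547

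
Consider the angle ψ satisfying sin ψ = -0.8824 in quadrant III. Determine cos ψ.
cos ψ = ±√(1 - sin²ψ) = -0.4705 (negative in QIII)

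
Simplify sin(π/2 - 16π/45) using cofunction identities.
sin(π/2 - 16π/45) = cos(16π/45)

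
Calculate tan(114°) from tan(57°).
tan(114°) = 2 tan 57° / (1 - tan²57°) = -2.246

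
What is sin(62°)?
sin(62°) = 0.8829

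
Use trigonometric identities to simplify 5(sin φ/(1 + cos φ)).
5(sin φ/(1 + cos φ)) = 5(tan(φ/2)) (using Half angle)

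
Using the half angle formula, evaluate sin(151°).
sin(151°) = √((1 - cos 302°)/2) = 0.4848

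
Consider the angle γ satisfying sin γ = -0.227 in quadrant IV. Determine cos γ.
cos γ = √(1 - sin²γ) = 0.9739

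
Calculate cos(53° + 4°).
cos(53° + 4°) = cos 53° cos 4° - sin 53° sin 4° = 0.5446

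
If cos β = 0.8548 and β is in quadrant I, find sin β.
sin β = 0.519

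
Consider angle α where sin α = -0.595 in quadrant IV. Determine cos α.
cos α = √(1 - sin²α) = 0.8037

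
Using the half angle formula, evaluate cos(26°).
cos(26°) = √((1 + cos 52°)/2) = 0.8988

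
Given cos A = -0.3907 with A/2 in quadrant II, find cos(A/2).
cos(A/2) = ±√((1 + cos A)/2); negative since A/2 ∈ QII, so cos(A/2) = -0.552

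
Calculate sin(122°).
sin(122°) = 0.848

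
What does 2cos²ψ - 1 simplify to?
2cos²ψ - 1 = cos(2ψ) (using Double angle)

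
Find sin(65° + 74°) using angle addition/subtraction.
sin(65° + 74°) = sin 65° cos 74° + cos 65° sin 74° = 0.6561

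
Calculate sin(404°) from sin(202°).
sin(404°) = 2 sin 202° cos 202° = 0.6947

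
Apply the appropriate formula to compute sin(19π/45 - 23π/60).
sin(19π/45 - 23π/60) = sin 19π/45 cos 23π/60 - cos 19π/45 sin 23π/60 = 0.1219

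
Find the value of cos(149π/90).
cos(149π/90) = 0.4695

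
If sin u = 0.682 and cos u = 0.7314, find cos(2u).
cos(2u) = cos²u - sin²u = 0.06982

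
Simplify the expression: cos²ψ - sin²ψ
cos²ψ - sin²ψ = cos(2ψ) (using Double angle)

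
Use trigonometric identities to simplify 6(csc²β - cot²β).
6(csc²β - cot²β) = 6 (using Pythagorean identity)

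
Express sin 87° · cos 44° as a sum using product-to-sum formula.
sin 87° cos 44° = (1/2)[sin(87°+44°) + sin(87°-44°)]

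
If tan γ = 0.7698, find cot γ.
cot γ = 1/tan γ = 1.299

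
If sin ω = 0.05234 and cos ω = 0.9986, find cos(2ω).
cos(2ω) = cos²ω - sin²ω = 0.9945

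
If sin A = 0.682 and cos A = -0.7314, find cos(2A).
cos(2A) = cos²A - sin²A = 0.06982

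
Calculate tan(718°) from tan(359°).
tan(718°) = 2 tan 359° / (1 - tan²359°) = -0.03492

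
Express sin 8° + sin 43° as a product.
sin 8° + sin 43° = 2 sin(25.5°) cos(-17.5°)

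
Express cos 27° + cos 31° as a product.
cos 27° + cos 31° = 2 cos(29°) cos(-2°)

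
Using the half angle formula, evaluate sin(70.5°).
sin(70.5°) = √((1 - cos 141°)/2) = 0.9426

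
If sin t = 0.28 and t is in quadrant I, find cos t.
cos t = 0.96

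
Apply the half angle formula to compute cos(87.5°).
cos(87.5°) = √((1 + cos 175°)/2) = 0.04362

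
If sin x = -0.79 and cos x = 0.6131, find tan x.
tan x = sin x / cos x = -1.289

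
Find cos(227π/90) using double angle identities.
cos(227π/90) = cos²227π/180 - sin²227π/180 = -0.06976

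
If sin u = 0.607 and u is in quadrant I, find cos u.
cos u = 0.7947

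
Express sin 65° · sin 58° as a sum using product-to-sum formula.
sin 65° sin 58° = (1/2)[cos(65°-58°) - cos(65°+58°)]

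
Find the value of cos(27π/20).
cos(27π/20) = -0.454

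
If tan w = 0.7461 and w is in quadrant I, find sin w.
sin w = 0.598 (using tan²w + 1 = sec²w)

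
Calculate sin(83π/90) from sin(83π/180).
sin(83π/90) = 2 sin 83π/180 cos 83π/180 = 0.2419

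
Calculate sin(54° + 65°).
sin(54° + 65°) = sin 54° cos 65° + cos 54° sin 65° = 0.8746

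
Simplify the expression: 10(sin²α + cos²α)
10(sin²α + cos²α) = 10 (using Pythagorean identity)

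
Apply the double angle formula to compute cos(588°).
cos(588°) = 2cos²294° - 1 = -0.6691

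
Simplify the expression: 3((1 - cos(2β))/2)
3((1 - cos(2β))/2) = 3(sin²β) (using Power reduction)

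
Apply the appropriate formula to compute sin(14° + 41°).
sin(14° + 41°) = sin 14° cos 41° + cos 14° sin 41° = 0.8192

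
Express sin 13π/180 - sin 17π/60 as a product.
sin 13π/180 - sin 17π/60 = 2 cos(8π/45) sin(-19π/180)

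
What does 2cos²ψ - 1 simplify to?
2cos²ψ - 1 = cos(2ψ) (using Double angle)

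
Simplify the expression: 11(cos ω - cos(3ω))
11(cos ω - cos(3ω)) = 11(2 sin(2ω) sin ω) (using Sum-to-product)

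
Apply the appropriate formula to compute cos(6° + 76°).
cos(6° + 76°) = cos 6° cos 76° - sin 6° sin 76° = 0.1392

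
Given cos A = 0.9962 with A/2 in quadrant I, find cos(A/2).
cos(A/2) = ±√((1 + cos A)/2); positive since A/2 ∈ QI, so cos(A/2) = 0.999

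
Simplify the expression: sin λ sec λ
sin λ sec λ = tan λ (using Reciprocal + quotient)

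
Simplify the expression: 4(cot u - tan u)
4(cot u - tan u) = 4(2 cot(2u)) (using Double angle)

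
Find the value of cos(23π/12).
cos(23π/12) = (√6+√2)/4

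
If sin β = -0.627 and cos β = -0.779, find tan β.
tan β = sin β / cos β = 0.8049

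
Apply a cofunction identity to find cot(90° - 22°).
cot(90° - 22°) = tan(22°) = 0.404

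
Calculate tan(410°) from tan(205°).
tan(410°) = 2 tan 205° / (1 - tan²205°) = 1.192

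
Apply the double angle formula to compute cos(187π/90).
cos(187π/90) = cos²187π/180 - sin²187π/180 = 0.9703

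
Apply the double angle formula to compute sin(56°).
sin(56°) = 2 sin 28° cos 28° = 0.829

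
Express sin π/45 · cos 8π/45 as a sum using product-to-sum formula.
sin π/45 cos 8π/45 = (1/2)[sin(π/45+8π/45) + sin(π/45-8π/45)]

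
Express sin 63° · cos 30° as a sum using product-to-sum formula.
sin 63° cos 30° = (1/2)[sin(63°+30°) + sin(63°-30°)]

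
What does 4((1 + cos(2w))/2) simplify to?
4((1 + cos(2w))/2) = 4(cos²w) (using Power reduction)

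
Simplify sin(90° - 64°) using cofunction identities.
sin(90° - 64°) = cos(64°)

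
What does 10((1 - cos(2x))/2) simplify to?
10((1 - cos(2x))/2) = 10(sin²x) (using Power reduction)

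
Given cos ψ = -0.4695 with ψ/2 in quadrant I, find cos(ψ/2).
cos(ψ/2) = ±√((1 + cos ψ)/2); positive since ψ/2 ∈ QI, so cos(ψ/2) = 0.515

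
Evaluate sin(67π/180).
sin(67π/180) = 0.9205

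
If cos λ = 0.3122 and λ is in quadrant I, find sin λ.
sin λ = 0.95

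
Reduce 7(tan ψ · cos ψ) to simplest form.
7(tan ψ · cos ψ) = 7(sin ψ) (using Quotient identity)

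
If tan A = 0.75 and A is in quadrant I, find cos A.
cos A = 0.8 (using tan²A + 1 = sec²A)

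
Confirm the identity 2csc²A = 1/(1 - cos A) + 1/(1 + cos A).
RHS = [(1 + cos A) + (1 - cos A)] / [(1 - cos A)(1 + cos A)] = 2/(1 - cos²A) = 2/sin²A = 2csc²A = LHS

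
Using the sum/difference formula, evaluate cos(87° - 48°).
cos(87° - 48°) = cos 87° cos 48° + sin 87° sin 48° = 0.7771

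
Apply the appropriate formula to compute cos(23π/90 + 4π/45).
cos(23π/90 + 4π/45) = cos 23π/90 cos 4π/45 - sin 23π/90 sin 4π/45 = 0.4695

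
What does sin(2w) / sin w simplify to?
sin(2w) / sin w = 2 cos w (using Double angle)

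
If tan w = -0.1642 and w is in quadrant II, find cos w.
cos w = -0.9868 (using tan²w + 1 = sec²w)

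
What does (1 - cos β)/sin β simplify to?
(1 - cos β)/sin β = tan(β/2) (using Half angle)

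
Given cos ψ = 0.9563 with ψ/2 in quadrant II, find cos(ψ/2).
cos(ψ/2) = ±√((1 + cos ψ)/2); negative since ψ/2 ∈ QII, so cos(ψ/2) = -0.989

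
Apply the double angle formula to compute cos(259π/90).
cos(259π/90) = cos²259π/180 - sin²259π/180 = -0.9272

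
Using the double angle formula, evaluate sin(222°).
sin(222°) = 2 sin 111° cos 111° = -0.6691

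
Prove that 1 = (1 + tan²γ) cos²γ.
RHS = sec²γ · cos²γ = (1/cos²γ) · cos²γ = 1 = LHS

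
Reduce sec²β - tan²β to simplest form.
sec²β - tan²β = 1 (using Pythagorean identity)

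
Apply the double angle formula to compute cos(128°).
cos(128°) = cos²64° - sin²64° = -0.6157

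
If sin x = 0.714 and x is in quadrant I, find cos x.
cos x = 0.7001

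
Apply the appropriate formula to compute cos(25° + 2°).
cos(25° + 2°) = cos 25° cos 2° - sin 25° sin 2° = 0.891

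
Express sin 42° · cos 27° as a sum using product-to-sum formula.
sin 42° cos 27° = (1/2)[sin(42°+27°) + sin(42°-27°)]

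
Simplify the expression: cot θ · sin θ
cot θ · sin θ = cos θ (using Quotient identity)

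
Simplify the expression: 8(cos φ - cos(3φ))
8(cos φ - cos(3φ)) = 8(2 sin(2φ) sin φ) (using Sum-to-product)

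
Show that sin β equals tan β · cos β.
RHS = (sin β/cos β) · cos β = sin β = LHS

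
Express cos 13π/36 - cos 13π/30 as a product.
cos 13π/36 - cos 13π/30 = -2 sin(143π/360) sin(-13π/360)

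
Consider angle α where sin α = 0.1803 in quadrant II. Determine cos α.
cos α = ±√(1 - sin²α) = -0.9836 (negative in QII)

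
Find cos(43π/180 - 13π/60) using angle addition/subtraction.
cos(43π/180 - 13π/60) = cos 43π/180 cos 13π/60 + sin 43π/180 sin 13π/60 = 0.9976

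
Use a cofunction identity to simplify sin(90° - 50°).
sin(90° - 50°) = cos(50°)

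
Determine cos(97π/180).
cos(97π/180) = -0.1219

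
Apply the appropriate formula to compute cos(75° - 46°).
cos(75° - 46°) = cos 75° cos 46° + sin 75° sin 46° = 0.8746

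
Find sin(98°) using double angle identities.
sin(98°) = 2 sin 49° cos 49° = 0.9903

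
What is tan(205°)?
tan(205°) = 0.4663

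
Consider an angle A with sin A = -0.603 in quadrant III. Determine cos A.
cos A = ±√(1 - sin²A) = -0.7977 (negative in QIII)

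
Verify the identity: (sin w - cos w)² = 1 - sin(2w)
LHS = sin²w - 2 sin w cos w + cos²w = (sin²w + cos²w) - 2 sin w cos w = 1 - sin(2w) = RHS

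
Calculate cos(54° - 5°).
cos(54° - 5°) = cos 54° cos 5° + sin 54° sin 5° = 0.6561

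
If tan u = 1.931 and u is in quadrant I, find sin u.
sin u = 0.888 (using tan²u + 1 = sec²u)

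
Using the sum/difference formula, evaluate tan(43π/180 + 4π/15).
tan(43π/180 + 4π/15) = (tan 43π/180 + tan 4π/15)/(1 - tan 43π/180 tan 4π/15) = -57.29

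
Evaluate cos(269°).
cos(269°) = -0.01745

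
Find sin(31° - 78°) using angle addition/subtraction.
sin(31° - 78°) = sin 31° cos 78° - cos 31° sin 78° = -0.7314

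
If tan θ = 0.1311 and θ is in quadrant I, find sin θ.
sin θ = 0.13 (using tan²θ + 1 = sec²θ)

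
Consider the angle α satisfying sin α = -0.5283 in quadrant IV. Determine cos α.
cos α = √(1 - sin²α) = 0.8491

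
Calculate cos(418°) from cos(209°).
cos(418°) = cos²209° - sin²209° = 0.5299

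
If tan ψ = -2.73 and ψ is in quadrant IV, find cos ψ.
cos ψ = 0.344 (using tan²ψ + 1 = sec²ψ)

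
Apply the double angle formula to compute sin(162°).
sin(162°) = 2 sin 81° cos 81° = 0.309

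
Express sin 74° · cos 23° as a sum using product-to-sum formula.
sin 74° cos 23° = (1/2)[sin(74°+23°) + sin(74°-23°)]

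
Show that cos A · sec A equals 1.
LHS = cos A · (1/cos A) = 1 = RHS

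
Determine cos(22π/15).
cos(22π/15) = -0.1045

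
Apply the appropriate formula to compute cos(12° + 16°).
cos(12° + 16°) = cos 12° cos 16° - sin 12° sin 16° = 0.8829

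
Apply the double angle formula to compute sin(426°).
sin(426°) = 2 sin 213° cos 213° = 0.9135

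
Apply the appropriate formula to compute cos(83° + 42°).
cos(83° + 42°) = cos 83° cos 42° - sin 83° sin 42° = -0.5736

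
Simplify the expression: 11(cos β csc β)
11(cos β csc β) = 11(cot β) (using Reciprocal + quotient)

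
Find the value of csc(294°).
csc(294°) = -1.095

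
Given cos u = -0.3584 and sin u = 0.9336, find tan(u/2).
tan(u/2) = sin u / (1 + cos u) = 1.455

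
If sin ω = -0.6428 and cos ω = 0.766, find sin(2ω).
sin(2ω) = 2 sin ω cos ω = -0.9848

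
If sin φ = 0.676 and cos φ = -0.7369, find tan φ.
tan φ = sin φ / cos φ = -0.9174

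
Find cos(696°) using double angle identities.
cos(696°) = cos²348° - sin²348° = 0.9135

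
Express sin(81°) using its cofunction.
sin(81°) = cos(90° - 81°) = cos(9°)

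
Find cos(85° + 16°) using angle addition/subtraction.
cos(85° + 16°) = cos 85° cos 16° - sin 85° sin 16° = -0.1908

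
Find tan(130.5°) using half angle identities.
tan(130.5°) = sin 261° / (1 + cos 261°) = -1.171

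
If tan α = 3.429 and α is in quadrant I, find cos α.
cos α = 0.28 (using tan²α + 1 = sec²α)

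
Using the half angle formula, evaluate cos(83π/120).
cos(83π/120) = -√((1 + cos 83π/60)/2) = -0.5664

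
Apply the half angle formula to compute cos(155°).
cos(155°) = -√((1 + cos 310°)/2) = -0.9063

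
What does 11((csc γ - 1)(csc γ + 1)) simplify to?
11((csc γ - 1)(csc γ + 1)) = 11(cot²γ) (using Diff. of squares)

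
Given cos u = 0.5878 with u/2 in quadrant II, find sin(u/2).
sin(u/2) = ±√((1 - cos u)/2); positive since u/2 ∈ QII, so sin(u/2) = 0.454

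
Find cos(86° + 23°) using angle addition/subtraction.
cos(86° + 23°) = cos 86° cos 23° - sin 86° sin 23° = -0.3256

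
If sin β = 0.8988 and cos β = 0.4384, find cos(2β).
cos(2β) = cos²β - sin²β = -0.6156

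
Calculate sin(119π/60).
sin(119π/60) = -0.05234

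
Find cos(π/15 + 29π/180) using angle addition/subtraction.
cos(π/15 + 29π/180) = cos π/15 cos 29π/180 - sin π/15 sin 29π/180 = 0.7547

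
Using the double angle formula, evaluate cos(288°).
cos(288°) = cos²144° - sin²144° = 0.309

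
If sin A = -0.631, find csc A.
csc A = 1/sin A = -1.585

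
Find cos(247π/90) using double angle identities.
cos(247π/90) = 2cos²247π/180 - 1 = -0.6947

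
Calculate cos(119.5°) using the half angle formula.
cos(119.5°) = -√((1 + cos 239°)/2) = -0.4924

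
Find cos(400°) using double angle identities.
cos(400°) = cos²200° - sin²200° = 0.766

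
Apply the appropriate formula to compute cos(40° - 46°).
cos(40° - 46°) = cos 40° cos 46° + sin 40° sin 46° = 0.9945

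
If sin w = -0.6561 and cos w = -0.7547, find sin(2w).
sin(2w) = 2 sin w cos w = 0.9903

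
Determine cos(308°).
cos(308°) = 0.6157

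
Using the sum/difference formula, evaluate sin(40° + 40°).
sin(40° + 40°) = sin 40° cos 40° + cos 40° sin 40° = 0.9848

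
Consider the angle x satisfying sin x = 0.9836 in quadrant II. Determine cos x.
cos x = ±√(1 - sin²x) = -0.1804 (negative in QII)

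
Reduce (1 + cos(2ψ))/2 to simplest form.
(1 + cos(2ψ))/2 = cos²ψ (using Power reduction)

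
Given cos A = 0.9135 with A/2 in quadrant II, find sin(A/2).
sin(A/2) = ±√((1 - cos A)/2); positive since A/2 ∈ QII, so sin(A/2) = 0.208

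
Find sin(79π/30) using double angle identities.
sin(79π/30) = 2 sin 79π/60 cos 79π/60 = 0.9135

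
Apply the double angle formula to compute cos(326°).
cos(326°) = cos²163° - sin²163° = 0.829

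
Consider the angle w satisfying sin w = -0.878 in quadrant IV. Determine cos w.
cos w = √(1 - sin²w) = 0.4787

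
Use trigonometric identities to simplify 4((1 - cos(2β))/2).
4((1 - cos(2β))/2) = 4(sin²β) (using Power reduction)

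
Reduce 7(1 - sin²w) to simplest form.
7(1 - sin²w) = 7(cos²w) (using Pythagorean identity)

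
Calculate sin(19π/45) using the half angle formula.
sin(19π/45) = √((1 - cos 38π/45)/2) = 0.9703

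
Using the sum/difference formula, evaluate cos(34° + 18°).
cos(34° + 18°) = cos 34° cos 18° - sin 34° sin 18° = 0.6157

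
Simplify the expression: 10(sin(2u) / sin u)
10(sin(2u) / sin u) = 10(2 cos u) (using Double angle)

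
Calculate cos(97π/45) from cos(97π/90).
cos(97π/45) = 1 - 2sin²97π/90 = 0.8829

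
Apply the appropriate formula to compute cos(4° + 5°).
cos(4° + 5°) = cos 4° cos 5° - sin 4° sin 5° = 0.9877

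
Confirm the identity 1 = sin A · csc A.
RHS = sin A · (1/sin A) = 1 = LHS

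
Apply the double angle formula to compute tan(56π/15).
tan(56π/15) = 2 tan 28π/15 / (1 - tan²28π/15) = -1.111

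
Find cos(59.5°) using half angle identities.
cos(59.5°) = √((1 + cos 119°)/2) = 0.5075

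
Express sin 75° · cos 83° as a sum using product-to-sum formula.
sin 75° cos 83° = (1/2)[sin(75°+83°) + sin(75°-83°)]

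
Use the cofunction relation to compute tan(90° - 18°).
tan(90° - 18°) = cot(18°) = 3.078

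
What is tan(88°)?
tan(88°) = 28.64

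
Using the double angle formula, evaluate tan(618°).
tan(618°) = 2 tan 309° / (1 - tan²309°) = 4.705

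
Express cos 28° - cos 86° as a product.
cos 28° - cos 86° = -2 sin(57°) sin(-29°)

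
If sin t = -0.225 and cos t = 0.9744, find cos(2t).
cos(2t) = cos²t - sin²t = 0.8988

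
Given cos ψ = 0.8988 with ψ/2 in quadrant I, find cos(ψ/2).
cos(ψ/2) = ±√((1 + cos ψ)/2); positive since ψ/2 ∈ QI, so cos(ψ/2) = 0.9744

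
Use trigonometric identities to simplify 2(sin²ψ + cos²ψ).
2(sin²ψ + cos²ψ) = 2 (using Pythagorean identity)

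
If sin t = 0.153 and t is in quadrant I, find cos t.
cos t = 0.9882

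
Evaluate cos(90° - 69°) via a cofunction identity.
cos(90° - 69°) = sin(69°) = 0.9336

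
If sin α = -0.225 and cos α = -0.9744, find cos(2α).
cos(2α) = cos²α - sin²α = 0.8988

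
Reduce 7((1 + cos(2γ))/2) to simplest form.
7((1 + cos(2γ))/2) = 7(cos²γ) (using Power reduction)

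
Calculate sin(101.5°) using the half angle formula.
sin(101.5°) = √((1 - cos 203°)/2) = 0.9799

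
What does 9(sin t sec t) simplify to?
9(sin t sec t) = 9(tan t) (using Reciprocal + quotient)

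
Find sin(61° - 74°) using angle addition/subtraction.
sin(61° - 74°) = sin 61° cos 74° - cos 61° sin 74° = -0.225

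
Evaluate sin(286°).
sin(286°) = -0.9613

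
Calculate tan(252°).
tan(252°) = 3.078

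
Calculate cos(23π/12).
cos(23π/12) = (√6+√2)/4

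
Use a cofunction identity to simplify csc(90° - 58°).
csc(90° - 58°) = sec(58°)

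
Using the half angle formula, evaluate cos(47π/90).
cos(47π/90) = -√((1 + cos 47π/45)/2) = -0.06976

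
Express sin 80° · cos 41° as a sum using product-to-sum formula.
sin 80° cos 41° = (1/2)[sin(80°+41°) + sin(80°-41°)]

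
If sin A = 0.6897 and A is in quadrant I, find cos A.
cos A = 0.7241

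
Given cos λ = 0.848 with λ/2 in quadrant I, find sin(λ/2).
sin(λ/2) = ±√((1 - cos λ)/2); positive since λ/2 ∈ QI, so sin(λ/2) = 0.2757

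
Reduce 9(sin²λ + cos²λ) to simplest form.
9(sin²λ + cos²λ) = 9 (using Pythagorean identity)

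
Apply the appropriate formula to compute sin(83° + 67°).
sin(83° + 67°) = sin 83° cos 67° + cos 83° sin 67° = 1/2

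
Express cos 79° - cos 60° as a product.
cos 79° - cos 60° = -2 sin(69.5°) sin(9.5°)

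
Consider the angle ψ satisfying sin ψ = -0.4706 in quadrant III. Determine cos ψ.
cos ψ = ±√(1 - sin²ψ) = -0.8823 (negative in QIII)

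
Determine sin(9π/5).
sin(9π/5) = -0.5878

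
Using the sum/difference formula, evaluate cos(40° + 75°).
cos(40° + 75°) = cos 40° cos 75° - sin 40° sin 75° = -0.4226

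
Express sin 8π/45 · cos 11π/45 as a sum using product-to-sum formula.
sin 8π/45 cos 11π/45 = (1/2)[sin(8π/45+11π/45) + sin(8π/45-11π/45)]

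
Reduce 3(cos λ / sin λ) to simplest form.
3(cos λ / sin λ) = 3(cot λ) (using Quotient identity)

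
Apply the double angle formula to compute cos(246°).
cos(246°) = cos²123° - sin²123° = -0.4067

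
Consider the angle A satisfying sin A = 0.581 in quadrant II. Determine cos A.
cos A = ±√(1 - sin²A) = -0.8139 (negative in QII)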